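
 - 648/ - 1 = 648/1 = 648.00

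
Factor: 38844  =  2^2*3^2*13^1*83^1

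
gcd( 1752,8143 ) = 1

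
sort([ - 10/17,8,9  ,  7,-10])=[  -  10 ,-10/17, 7,  8, 9]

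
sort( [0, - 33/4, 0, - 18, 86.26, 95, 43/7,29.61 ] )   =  [ - 18, - 33/4, 0,0, 43/7, 29.61, 86.26,95] 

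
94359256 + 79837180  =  174196436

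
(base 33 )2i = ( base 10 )84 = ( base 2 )1010100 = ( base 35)2e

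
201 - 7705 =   -  7504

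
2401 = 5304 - 2903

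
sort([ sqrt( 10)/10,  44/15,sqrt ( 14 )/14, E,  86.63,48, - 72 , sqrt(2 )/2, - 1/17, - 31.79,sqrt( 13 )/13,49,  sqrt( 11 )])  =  [ - 72, - 31.79 ,- 1/17  ,  sqrt(14)/14,sqrt(13)/13,sqrt( 10 )/10, sqrt(2 )/2,E, 44/15, sqrt(11),48,49,86.63] 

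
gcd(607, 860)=1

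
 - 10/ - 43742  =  5/21871 = 0.00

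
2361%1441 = 920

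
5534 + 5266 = 10800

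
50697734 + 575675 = 51273409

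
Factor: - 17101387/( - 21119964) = 2^( - 2 ) * 3^( - 1 )*19^1*29^1 * 41^1*503^(- 1)*757^1* 3499^( - 1)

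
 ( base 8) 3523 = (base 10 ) 1875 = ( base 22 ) 3j5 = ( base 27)2fc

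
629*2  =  1258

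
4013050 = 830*4835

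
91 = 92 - 1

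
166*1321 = 219286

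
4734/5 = 4734/5 = 946.80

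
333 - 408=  - 75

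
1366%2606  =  1366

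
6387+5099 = 11486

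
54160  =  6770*8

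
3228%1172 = 884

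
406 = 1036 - 630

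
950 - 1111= - 161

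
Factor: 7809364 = 2^2 * 241^1 *8101^1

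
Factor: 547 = 547^1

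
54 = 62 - 8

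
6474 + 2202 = 8676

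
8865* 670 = 5939550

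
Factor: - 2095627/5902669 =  - 29^1 *127^1 * 569^1*5902669^( - 1 ) 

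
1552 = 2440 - 888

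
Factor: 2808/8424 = 1/3 = 3^( - 1)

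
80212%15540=2512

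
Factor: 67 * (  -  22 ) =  - 1474  =  - 2^1*11^1 * 67^1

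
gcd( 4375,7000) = 875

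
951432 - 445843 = 505589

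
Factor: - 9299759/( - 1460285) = 5^(-1 )* 7^3 * 19^1*1427^1 * 292057^(-1)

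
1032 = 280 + 752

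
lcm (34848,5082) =243936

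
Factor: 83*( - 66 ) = -5478 = - 2^1*3^1 * 11^1*83^1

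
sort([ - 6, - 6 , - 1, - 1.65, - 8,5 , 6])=[- 8,-6,- 6 , - 1.65,- 1, 5 , 6 ] 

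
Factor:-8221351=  - 1511^1 * 5441^1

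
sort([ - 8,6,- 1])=[-8,-1, 6] 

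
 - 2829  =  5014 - 7843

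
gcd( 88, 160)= 8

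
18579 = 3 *6193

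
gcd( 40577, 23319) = 1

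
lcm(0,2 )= 0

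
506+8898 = 9404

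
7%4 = 3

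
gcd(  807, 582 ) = 3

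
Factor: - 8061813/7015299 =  - 2687271/2338433 = - 3^1*23^( - 1)*293^( - 1 )*347^( - 1 )*895757^1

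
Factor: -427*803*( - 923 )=7^1*11^1*13^1*61^1*71^1*73^1 = 316479163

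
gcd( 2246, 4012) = 2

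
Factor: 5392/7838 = 2696/3919 = 2^3*337^1*3919^( - 1) 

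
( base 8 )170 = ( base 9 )143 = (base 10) 120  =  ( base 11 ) AA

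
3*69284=207852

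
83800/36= 20950/9 = 2327.78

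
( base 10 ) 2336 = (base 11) 1834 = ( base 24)418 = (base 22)4i4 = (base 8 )4440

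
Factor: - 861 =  -3^1*7^1*41^1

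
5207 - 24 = 5183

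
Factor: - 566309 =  - 83^1*6823^1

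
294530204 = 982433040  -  687902836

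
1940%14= 8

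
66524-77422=-10898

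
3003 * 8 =24024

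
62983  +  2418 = 65401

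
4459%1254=697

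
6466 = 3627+2839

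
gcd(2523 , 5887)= 841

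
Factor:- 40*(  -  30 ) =1200 =2^4*3^1*5^2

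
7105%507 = 7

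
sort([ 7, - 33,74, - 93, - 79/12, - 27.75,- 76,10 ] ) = [ - 93, - 76,-33,-27.75, - 79/12,7,10,74 ] 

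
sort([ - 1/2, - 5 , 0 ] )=[ - 5 ,  -  1/2, 0]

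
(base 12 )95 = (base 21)58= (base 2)1110001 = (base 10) 113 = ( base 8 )161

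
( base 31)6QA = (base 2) 1100110110110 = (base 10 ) 6582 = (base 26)9J4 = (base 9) 10023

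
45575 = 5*9115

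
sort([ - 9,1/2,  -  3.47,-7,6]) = [ - 9 ,  -  7, - 3.47, 1/2,6]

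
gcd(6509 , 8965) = 1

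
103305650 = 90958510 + 12347140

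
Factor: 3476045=5^1*673^1*1033^1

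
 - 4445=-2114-2331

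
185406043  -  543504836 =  - 358098793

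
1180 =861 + 319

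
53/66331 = 53/66331 = 0.00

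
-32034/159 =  - 202 + 28/53 = -  201.47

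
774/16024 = 387/8012 = 0.05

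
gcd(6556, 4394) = 2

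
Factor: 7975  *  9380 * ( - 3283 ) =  - 245586456500 = - 2^2 * 5^3 * 7^3*11^1 * 29^1 * 67^2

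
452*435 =196620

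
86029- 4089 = 81940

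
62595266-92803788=-30208522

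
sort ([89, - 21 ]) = [ - 21, 89] 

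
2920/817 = 3  +  469/817 = 3.57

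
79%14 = 9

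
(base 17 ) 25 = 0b100111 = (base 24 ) 1F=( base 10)39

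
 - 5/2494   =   - 5/2494 = - 0.00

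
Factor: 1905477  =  3^1*7^1*31^1*2927^1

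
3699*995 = 3680505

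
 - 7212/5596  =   - 1803/1399=- 1.29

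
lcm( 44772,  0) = 0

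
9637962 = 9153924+484038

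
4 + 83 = 87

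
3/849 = 1/283  =  0.00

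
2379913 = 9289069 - 6909156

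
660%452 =208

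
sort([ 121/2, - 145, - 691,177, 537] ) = [ - 691, - 145, 121/2,177,  537] 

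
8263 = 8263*1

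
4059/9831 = 1353/3277= 0.41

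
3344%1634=76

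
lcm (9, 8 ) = 72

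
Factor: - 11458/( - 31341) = 2^1*3^( - 1) * 17^1*31^( - 1) = 34/93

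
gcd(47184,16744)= 8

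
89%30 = 29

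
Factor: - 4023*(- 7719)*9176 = 284947255512 = 2^3*3^4* 31^2*37^1*83^1 * 149^1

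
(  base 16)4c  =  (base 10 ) 76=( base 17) 48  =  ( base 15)51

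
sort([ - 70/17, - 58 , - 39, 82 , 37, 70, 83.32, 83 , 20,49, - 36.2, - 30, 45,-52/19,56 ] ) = [ - 58,  -  39, - 36.2,-30,-70/17,- 52/19 , 20, 37, 45 , 49,56, 70, 82, 83,83.32 ]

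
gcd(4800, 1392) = 48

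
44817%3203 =3178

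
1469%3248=1469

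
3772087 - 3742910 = 29177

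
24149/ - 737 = -24149/737 = -32.77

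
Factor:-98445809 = -7^1 * 11^1*151^1 * 8467^1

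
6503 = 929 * 7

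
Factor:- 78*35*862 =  - 2353260 = -2^2*3^1*5^1*7^1*13^1*431^1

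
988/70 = 14 + 4/35 = 14.11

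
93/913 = 93/913 = 0.10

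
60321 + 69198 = 129519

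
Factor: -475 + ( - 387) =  - 2^1 * 431^1 =- 862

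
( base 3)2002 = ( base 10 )56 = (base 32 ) 1O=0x38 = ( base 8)70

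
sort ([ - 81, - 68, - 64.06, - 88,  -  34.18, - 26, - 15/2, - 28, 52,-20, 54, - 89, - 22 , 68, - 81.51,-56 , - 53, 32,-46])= [ - 89, - 88, - 81.51,  -  81, - 68, - 64.06, - 56,  -  53, - 46,- 34.18, - 28, - 26, - 22, - 20, -15/2,32 , 52, 54, 68]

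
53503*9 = 481527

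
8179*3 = 24537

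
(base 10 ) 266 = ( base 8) 412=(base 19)e0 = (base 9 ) 325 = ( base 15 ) 12B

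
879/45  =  19 +8/15  =  19.53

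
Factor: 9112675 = 5^2*11^1*13^1*2549^1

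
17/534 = 17/534=0.03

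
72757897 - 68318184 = 4439713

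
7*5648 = 39536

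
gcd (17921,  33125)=1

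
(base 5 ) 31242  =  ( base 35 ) 1o7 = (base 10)2072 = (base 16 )818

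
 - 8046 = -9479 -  - 1433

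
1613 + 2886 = 4499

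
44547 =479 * 93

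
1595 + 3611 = 5206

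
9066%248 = 138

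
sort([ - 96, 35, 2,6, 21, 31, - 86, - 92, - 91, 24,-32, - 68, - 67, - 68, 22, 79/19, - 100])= [ - 100, - 96,- 92, - 91, - 86, - 68, - 68, - 67, - 32,2, 79/19,  6, 21, 22, 24, 31,35] 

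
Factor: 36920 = 2^3*5^1*13^1*71^1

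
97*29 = 2813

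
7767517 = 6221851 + 1545666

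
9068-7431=1637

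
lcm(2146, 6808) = 197432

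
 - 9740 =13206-22946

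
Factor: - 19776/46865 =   -  192/455 =-2^6*3^1*5^ (-1)*7^(-1)*13^(-1)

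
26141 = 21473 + 4668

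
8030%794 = 90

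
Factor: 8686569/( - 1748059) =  - 3^1*17^(-1 ) *31^( - 2)*107^( - 1) *2895523^1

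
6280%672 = 232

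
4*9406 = 37624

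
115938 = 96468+19470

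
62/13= 62/13=4.77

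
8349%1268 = 741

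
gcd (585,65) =65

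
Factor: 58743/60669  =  61/63  =  3^( - 2 )*7^( - 1)*61^1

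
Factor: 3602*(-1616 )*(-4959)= 28865505888 = 2^5 *3^2*19^1*29^1 * 101^1*1801^1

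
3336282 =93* 35874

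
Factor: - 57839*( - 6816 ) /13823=2^5*3^1*23^( -1)*71^1*601^( - 1)*57839^1 = 394230624/13823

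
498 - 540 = - 42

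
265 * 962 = 254930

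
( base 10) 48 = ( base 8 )60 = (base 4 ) 300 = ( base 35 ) 1d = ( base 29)1j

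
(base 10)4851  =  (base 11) 3710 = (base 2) 1001011110011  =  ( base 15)1686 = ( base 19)d86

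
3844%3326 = 518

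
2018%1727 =291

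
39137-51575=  - 12438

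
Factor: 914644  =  2^2*251^1 * 911^1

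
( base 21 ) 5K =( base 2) 1111101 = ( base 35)3K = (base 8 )175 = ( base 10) 125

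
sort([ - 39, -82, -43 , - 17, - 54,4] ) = [-82,-54, - 43,-39, - 17 , 4 ]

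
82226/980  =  41113/490 =83.90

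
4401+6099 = 10500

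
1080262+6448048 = 7528310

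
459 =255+204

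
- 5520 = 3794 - 9314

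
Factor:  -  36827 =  - 7^1 *5261^1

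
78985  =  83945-4960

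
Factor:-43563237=-3^1*14521079^1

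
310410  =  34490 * 9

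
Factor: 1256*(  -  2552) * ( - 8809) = 28235593408 = 2^6*11^1*23^1*29^1*157^1*383^1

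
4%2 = 0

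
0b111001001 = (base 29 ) FM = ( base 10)457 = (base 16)1c9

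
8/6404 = 2/1601 = 0.00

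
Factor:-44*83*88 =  - 2^5*11^2 * 83^1 = -321376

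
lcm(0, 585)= 0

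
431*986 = 424966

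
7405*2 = 14810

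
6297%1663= 1308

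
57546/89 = 57546/89 = 646.58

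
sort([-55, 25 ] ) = [ - 55, 25]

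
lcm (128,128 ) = 128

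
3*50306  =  150918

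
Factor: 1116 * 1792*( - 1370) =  - 2739824640= - 2^11*3^2*5^1*7^1*31^1*137^1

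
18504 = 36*514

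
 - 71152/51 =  - 1396 + 44/51 = - 1395.14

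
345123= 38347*9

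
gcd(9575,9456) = 1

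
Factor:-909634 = -2^1*11^1 * 173^1*239^1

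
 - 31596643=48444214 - 80040857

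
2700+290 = 2990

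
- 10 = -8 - 2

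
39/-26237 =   -  39/26237 = - 0.00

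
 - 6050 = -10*605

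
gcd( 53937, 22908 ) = 3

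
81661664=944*86506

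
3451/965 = 3 + 556/965=3.58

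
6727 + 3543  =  10270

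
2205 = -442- - 2647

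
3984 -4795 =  - 811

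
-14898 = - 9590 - 5308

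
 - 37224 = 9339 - 46563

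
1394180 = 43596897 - 42202717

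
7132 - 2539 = 4593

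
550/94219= 550/94219=0.01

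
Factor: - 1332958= - 2^1*11^1*60589^1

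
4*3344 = 13376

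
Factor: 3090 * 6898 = 21314820 = 2^2 * 3^1*5^1*103^1 * 3449^1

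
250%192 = 58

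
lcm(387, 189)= 8127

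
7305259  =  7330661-25402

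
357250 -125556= 231694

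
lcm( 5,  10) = 10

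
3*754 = 2262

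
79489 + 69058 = 148547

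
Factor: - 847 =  - 7^1*11^2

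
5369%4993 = 376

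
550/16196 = 275/8098  =  0.03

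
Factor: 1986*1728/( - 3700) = -2^5*3^4 * 5^(  -  2 )*37^( - 1)*331^1=- 857952/925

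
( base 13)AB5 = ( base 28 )29I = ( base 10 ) 1838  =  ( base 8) 3456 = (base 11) 1421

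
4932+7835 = 12767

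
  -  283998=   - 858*331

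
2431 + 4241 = 6672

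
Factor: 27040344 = 2^3*3^1*19^2*3121^1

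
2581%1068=445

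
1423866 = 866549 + 557317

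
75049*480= 36023520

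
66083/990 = 66083/990  =  66.75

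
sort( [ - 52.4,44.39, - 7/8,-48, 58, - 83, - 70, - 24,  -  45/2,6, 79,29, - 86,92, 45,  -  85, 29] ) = [ - 86 ,-85,- 83, - 70, - 52.4,-48, - 24, - 45/2,  -  7/8,6 , 29,29,  44.39,45,58, 79 , 92 ] 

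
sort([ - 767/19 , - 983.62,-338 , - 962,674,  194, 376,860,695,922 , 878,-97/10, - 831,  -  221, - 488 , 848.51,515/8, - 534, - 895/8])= [-983.62, - 962 , - 831, - 534, - 488, - 338, - 221, - 895/8, - 767/19, - 97/10, 515/8,194, 376 , 674, 695, 848.51,860,878,922]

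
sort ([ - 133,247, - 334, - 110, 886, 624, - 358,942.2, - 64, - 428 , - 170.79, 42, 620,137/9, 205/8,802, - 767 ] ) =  [- 767,  -  428, - 358, - 334, - 170.79, - 133, - 110,- 64,137/9,205/8, 42, 247, 620, 624,  802,  886 , 942.2] 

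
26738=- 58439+85177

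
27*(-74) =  - 1998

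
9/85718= 9/85718 = 0.00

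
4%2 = 0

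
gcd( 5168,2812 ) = 76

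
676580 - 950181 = - 273601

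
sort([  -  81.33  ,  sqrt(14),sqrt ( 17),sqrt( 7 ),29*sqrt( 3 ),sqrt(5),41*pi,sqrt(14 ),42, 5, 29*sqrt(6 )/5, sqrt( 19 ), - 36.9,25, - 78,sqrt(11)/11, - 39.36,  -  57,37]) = [- 81.33,-78, - 57, - 39.36,-36.9,sqrt( 11)/11, sqrt(5), sqrt( 7 ),sqrt (14 ),sqrt( 14), sqrt( 17 ), sqrt (19 ),5,29*sqrt( 6 ) /5,  25, 37,42 , 29 *sqrt( 3 ),41*pi ]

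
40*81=3240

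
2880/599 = 2880/599 =4.81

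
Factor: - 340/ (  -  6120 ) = 1/18  =  2^( -1 )*3^(- 2)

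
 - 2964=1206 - 4170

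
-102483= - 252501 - - 150018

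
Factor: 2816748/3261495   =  2^2*3^2*5^ ( - 1 )*11^1*103^( - 1 )*2111^( - 1)*2371^1= 938916/1087165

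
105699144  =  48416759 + 57282385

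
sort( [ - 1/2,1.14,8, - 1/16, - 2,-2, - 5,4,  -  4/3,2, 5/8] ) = [ - 5, - 2, - 2, - 4/3,-1/2, - 1/16, 5/8,1.14, 2 , 4, 8 ]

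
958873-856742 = 102131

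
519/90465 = 173/30155 = 0.01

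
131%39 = 14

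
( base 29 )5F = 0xa0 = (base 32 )50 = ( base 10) 160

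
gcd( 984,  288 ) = 24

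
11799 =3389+8410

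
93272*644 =60067168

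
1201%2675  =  1201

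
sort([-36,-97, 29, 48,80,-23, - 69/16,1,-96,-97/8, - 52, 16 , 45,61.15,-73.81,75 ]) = [-97,-96,-73.81,-52, - 36,-23,  -  97/8, - 69/16  ,  1, 16,  29, 45,  48,61.15,75, 80 ]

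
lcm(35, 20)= 140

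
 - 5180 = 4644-9824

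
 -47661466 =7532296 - 55193762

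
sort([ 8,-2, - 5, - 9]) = [ - 9, - 5 , - 2, 8] 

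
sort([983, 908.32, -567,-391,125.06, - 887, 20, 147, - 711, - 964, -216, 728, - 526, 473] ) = [ -964,  -  887, - 711, - 567, - 526 , - 391, - 216 , 20,125.06, 147,  473,  728, 908.32, 983]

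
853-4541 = - 3688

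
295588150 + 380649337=676237487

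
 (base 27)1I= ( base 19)27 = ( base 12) 39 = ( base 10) 45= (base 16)2D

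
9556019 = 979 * 9761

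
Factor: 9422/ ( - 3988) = -4711/1994=- 2^( - 1)*7^1 * 673^1*997^ ( - 1)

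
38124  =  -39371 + 77495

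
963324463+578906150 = 1542230613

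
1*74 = 74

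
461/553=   461/553 = 0.83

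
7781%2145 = 1346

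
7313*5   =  36565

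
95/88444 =95/88444 = 0.00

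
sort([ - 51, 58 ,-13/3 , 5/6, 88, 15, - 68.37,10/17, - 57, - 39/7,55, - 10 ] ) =[ - 68.37, - 57, - 51,- 10, -39/7 ,-13/3, 10/17 , 5/6,  15,55,  58, 88]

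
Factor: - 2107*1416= - 2^3*3^1*7^2*43^1*59^1=- 2983512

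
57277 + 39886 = 97163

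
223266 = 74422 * 3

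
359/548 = 359/548 =0.66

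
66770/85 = 785 + 9/17=785.53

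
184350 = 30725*6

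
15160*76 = 1152160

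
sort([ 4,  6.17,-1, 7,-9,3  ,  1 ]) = [ - 9 , - 1,1,3,4, 6.17 , 7 ] 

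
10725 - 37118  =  -26393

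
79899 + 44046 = 123945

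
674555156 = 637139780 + 37415376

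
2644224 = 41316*64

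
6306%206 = 126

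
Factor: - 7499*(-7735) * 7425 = 3^3 * 5^3 * 7^1* 11^1*13^1*17^1*7499^1= 430685380125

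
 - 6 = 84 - 90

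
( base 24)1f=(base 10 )39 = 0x27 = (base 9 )43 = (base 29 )1a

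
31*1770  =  54870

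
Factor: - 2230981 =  - 163^1 * 13687^1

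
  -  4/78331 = -1+78327/78331 =-0.00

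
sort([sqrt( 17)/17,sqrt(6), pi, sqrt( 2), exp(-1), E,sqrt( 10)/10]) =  [sqrt( 17 )/17, sqrt(10 ) /10,exp( - 1 ), sqrt(2 ), sqrt( 6),E,pi ]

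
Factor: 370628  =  2^2*92657^1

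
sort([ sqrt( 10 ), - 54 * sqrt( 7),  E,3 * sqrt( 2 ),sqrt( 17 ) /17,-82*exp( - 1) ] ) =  [ - 54*sqrt( 7 ), - 82*exp( - 1 ),sqrt(17)/17,E,  sqrt ( 10 ),3*sqrt( 2) ]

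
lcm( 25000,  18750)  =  75000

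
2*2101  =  4202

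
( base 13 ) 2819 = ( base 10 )5768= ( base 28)7A0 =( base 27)7oh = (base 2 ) 1011010001000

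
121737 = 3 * 40579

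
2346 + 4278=6624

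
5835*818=4773030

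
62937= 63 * 999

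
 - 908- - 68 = -840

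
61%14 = 5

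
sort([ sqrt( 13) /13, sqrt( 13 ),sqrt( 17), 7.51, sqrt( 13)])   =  [ sqrt( 13)/13,sqrt(13 ), sqrt( 13), sqrt (17),7.51]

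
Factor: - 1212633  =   - 3^2*67^1*2011^1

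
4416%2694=1722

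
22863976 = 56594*404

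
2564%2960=2564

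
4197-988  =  3209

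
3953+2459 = 6412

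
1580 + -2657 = -1077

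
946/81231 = 946/81231= 0.01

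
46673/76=46673/76 = 614.12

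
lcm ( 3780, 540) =3780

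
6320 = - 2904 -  - 9224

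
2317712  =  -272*( - 8521)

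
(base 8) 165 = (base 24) 4l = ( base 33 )3I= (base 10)117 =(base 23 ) 52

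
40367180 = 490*82382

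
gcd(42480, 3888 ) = 144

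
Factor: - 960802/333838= - 23^1*20887^1*166919^(  -  1) = -480401/166919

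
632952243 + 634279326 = 1267231569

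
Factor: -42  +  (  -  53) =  - 5^1  *  19^1  =  - 95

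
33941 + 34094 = 68035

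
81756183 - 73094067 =8662116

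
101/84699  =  101/84699 = 0.00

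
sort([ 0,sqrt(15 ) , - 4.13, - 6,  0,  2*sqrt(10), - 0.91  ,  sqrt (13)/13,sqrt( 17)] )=[ - 6, - 4.13,  -  0.91,0,0,sqrt( 13)/13, sqrt(15 ),sqrt(17), 2*sqrt(10)] 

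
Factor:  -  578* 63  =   - 2^1*3^2*7^1*17^2  =  - 36414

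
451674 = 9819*46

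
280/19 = 14 + 14/19 = 14.74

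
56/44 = 1+ 3/11 =1.27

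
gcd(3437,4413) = 1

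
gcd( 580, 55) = 5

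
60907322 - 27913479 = 32993843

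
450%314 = 136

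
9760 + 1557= 11317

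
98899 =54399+44500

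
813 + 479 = 1292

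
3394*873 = 2962962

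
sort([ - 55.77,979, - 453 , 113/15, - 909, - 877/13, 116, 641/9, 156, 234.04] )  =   [-909, - 453 , - 877/13,- 55.77,113/15,641/9,116,  156,234.04,979 ] 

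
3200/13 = 246 + 2/13  =  246.15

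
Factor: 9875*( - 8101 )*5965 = -5^4*  79^1*1193^1*8101^1  =  -  477184341875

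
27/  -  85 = -1 + 58/85 = -  0.32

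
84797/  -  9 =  - 84797/9 = - 9421.89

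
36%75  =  36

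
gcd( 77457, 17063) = 1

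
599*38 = 22762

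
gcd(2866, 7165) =1433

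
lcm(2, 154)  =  154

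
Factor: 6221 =6221^1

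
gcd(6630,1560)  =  390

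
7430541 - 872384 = 6558157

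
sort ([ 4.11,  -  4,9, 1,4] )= [ - 4,1,4,4.11, 9] 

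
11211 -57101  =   - 45890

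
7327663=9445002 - 2117339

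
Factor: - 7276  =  - 2^2* 17^1*107^1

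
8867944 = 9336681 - 468737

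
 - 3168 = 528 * ( - 6) 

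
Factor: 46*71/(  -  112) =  - 1633/56=- 2^( - 3 ) * 7^(  -  1)*23^1*71^1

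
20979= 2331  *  9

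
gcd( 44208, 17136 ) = 144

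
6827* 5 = 34135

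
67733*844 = 57166652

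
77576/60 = 19394/15 = 1292.93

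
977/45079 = 977/45079= 0.02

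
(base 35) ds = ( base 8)743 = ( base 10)483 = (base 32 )F3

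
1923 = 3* 641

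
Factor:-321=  - 3^1*107^1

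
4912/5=982 + 2/5 = 982.40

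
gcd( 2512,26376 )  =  1256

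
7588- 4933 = 2655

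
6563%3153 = 257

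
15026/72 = 208 + 25/36 = 208.69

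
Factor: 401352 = 2^3*3^1*7^1* 2389^1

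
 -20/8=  - 3 + 1/2 =- 2.50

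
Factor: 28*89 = 2492 = 2^2*7^1*89^1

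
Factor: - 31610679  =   - 3^1  *73^1 * 144341^1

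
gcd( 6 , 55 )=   1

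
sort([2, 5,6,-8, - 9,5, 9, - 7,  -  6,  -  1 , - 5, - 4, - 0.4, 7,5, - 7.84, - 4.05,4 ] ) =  [ -9 ,  -  8, - 7.84 ,-7 , - 6, - 5,- 4.05, - 4,-1, - 0.4,  2, 4, 5, 5, 5,  6, 7, 9]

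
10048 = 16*628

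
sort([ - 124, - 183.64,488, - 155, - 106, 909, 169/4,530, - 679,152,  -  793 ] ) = [-793 ,-679, - 183.64,-155, - 124,-106,169/4, 152, 488,530,909 ]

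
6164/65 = 94+54/65 = 94.83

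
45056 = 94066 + -49010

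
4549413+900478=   5449891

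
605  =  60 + 545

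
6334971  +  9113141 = 15448112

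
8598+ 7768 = 16366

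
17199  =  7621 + 9578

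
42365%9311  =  5121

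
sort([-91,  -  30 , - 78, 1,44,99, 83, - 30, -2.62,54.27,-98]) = [ - 98,  -  91,  -  78 , - 30, -30, - 2.62,1, 44,54.27,83,99] 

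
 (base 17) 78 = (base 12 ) a7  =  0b1111111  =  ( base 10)127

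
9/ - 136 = - 9/136 = - 0.07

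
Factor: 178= 2^1*89^1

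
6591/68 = 6591/68 =96.93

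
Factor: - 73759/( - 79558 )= 2^ (-1 ) *7^1*41^1 * 257^1*39779^( - 1)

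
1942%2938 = 1942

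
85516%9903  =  6292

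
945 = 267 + 678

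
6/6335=6/6335 = 0.00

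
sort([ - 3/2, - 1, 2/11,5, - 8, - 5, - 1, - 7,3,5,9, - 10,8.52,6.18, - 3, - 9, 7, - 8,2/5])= [ - 10 ,- 9 ,  -  8,-8, - 7,-5, - 3, - 3/2 ,- 1, - 1,2/11,2/5, 3 , 5,5,6.18,7,8.52,9]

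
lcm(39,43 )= 1677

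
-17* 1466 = - 24922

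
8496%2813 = 57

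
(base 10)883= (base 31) sf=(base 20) 243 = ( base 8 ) 1563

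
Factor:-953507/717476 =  - 2^( - 2)*179369^( - 1)*953507^1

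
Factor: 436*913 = 398068 = 2^2*11^1 * 83^1* 109^1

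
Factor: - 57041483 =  - 57041483^1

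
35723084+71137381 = 106860465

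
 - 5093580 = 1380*(-3691 ) 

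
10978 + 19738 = 30716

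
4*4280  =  17120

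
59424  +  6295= 65719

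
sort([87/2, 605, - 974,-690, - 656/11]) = [ - 974,  -  690, - 656/11, 87/2, 605 ]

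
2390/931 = 2390/931=2.57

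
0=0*27299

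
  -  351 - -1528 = 1177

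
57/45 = 19/15 = 1.27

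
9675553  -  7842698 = 1832855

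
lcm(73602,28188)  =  1324836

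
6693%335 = 328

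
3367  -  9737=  - 6370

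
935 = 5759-4824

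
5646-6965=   -  1319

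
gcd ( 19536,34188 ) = 4884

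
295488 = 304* 972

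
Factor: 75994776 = 2^3*3^2 *11^3*13^1*61^1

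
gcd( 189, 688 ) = 1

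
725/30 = 24 + 1/6 =24.17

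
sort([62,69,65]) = [ 62,65,69]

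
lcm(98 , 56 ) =392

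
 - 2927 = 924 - 3851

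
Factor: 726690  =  2^1*3^1*5^1*24223^1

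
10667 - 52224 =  - 41557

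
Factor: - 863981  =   - 127^1*6803^1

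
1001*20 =20020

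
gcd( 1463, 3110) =1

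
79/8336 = 79/8336 = 0.01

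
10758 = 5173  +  5585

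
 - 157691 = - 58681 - 99010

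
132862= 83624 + 49238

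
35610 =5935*6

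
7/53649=7/53649  =  0.00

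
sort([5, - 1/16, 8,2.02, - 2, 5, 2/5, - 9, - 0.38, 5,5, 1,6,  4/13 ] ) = [ - 9, - 2, - 0.38, - 1/16, 4/13,2/5,  1,2.02, 5,  5,5,  5, 6, 8 ]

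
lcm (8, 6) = 24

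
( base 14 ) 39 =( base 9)56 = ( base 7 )102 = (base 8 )63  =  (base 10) 51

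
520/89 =5+ 75/89=5.84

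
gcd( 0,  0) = 0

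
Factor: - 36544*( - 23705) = 2^6*5^1*11^1*431^1*571^1=866275520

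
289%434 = 289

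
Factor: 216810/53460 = 2^( - 1) * 3^( - 2) *73^1=73/18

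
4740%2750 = 1990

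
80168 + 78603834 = 78684002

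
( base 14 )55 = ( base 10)75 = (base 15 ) 50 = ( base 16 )4B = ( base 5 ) 300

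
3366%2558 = 808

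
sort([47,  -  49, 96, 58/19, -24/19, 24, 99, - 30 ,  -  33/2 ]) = [ - 49, - 30, - 33/2, - 24/19,58/19, 24,  47, 96,99 ]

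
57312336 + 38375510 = 95687846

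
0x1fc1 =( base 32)7u1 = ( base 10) 8129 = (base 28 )AA9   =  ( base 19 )139G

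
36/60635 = 36/60635 = 0.00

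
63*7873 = 495999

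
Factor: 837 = 3^3*31^1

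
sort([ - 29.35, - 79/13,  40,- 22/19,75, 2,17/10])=[ - 29.35, - 79/13, -22/19,17/10, 2,40,75]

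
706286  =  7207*98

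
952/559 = 1 + 393/559  =  1.70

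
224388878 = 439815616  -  215426738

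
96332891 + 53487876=149820767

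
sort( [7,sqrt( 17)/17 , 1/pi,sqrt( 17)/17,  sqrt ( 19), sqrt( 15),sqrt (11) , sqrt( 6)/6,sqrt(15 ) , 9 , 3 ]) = [ sqrt( 17)/17,sqrt( 17) /17, 1/pi,sqrt( 6 ) /6, 3 , sqrt(11),sqrt( 15), sqrt( 15), sqrt ( 19 ), 7,9]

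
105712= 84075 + 21637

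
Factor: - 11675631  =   - 3^1*11^1*353807^1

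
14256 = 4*3564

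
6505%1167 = 670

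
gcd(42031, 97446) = 1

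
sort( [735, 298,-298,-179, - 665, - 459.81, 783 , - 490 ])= [ - 665, - 490,-459.81,  -  298, - 179,  298, 735,783 ]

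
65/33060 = 13/6612= 0.00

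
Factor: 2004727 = 1013^1*1979^1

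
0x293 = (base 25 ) 119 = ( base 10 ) 659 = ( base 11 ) 54a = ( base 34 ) JD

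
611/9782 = 611/9782 = 0.06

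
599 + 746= 1345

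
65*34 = 2210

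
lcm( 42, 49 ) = 294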